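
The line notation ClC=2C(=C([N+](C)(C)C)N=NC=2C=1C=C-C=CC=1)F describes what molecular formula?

C13H14ClFN3+

Heavy atoms from the SMILES: 13 C, 1 Cl, 1 F, 3 N.
Implicit hydrogens by atom environment:
  5 × C (aromatic): 1 H each → 5
  5 × C (aromatic): no H
  3 × C: 3 H each → 9
  2 × N (aromatic): no H
  1 × Cl: no H
  1 × F: no H
  1 × N (charge +1): no H
  Total hydrogens = 14.
Net charge +1.
Molecular formula: C13H14ClFN3+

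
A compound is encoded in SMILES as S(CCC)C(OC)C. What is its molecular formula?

C6H14OS

Heavy atoms from the SMILES: 6 C, 1 O, 1 S.
Implicit hydrogens by atom environment:
  3 × C: 3 H each → 9
  2 × C: 2 H each → 4
  1 × C: 1 H
  1 × O: no H
  1 × S: no H
  Total hydrogens = 14.
Molecular formula: C6H14OS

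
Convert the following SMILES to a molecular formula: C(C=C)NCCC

C6H13N

Heavy atoms from the SMILES: 6 C, 1 N.
Implicit hydrogens by atom environment:
  4 × C: 2 H each → 8
  1 × C: 3 H
  1 × C: 1 H
  1 × N: 1 H
  Total hydrogens = 13.
Molecular formula: C6H13N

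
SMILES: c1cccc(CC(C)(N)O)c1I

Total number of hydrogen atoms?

Hydrogens are implicit in SMILES; fill each atom to its normal valence:
  4 × C (aromatic): 1 H each → 4
  2 × C (aromatic): no H
  1 × C: 3 H
  1 × C: 2 H
  1 × C: no H
  1 × I: no H
  1 × N: 2 H
  1 × O: 1 H
  Total hydrogens = 12.

12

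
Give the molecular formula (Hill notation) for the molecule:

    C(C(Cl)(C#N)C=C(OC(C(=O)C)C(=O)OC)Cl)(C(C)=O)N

Heavy atoms from the SMILES: 12 C, 2 Cl, 2 N, 5 O.
Implicit hydrogens by atom environment:
  6 × C: no H
  5 × O: no H
  3 × C: 3 H each → 9
  3 × C: 1 H each → 3
  2 × Cl: no H
  1 × N: 2 H
  1 × N: no H
  Total hydrogens = 14.
Molecular formula: C12H14Cl2N2O5

C12H14Cl2N2O5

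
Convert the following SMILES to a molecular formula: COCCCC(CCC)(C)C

C10H22O

Heavy atoms from the SMILES: 10 C, 1 O.
Implicit hydrogens by atom environment:
  5 × C: 2 H each → 10
  4 × C: 3 H each → 12
  1 × C: no H
  1 × O: no H
  Total hydrogens = 22.
Molecular formula: C10H22O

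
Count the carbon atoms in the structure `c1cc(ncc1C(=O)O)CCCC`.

The symbol for carbon appears 10 times in the SMILES. Lowercase c denotes aromatic carbon and counts toward C.

10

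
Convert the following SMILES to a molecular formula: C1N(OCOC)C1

C4H9NO2

Heavy atoms from the SMILES: 4 C, 1 N, 2 O.
Implicit hydrogens by atom environment:
  3 × C: 2 H each → 6
  2 × O: no H
  1 × C: 3 H
  1 × N: no H
  Total hydrogens = 9.
Molecular formula: C4H9NO2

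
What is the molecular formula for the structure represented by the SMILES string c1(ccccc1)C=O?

Heavy atoms from the SMILES: 7 C, 1 O.
Implicit hydrogens by atom environment:
  5 × C (aromatic): 1 H each → 5
  1 × C: 1 H
  1 × C (aromatic): no H
  1 × O: no H
  Total hydrogens = 6.
Molecular formula: C7H6O

C7H6O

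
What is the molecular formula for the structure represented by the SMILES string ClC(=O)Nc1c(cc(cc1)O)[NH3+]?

C7H8ClN2O2+

Heavy atoms from the SMILES: 7 C, 1 Cl, 2 N, 2 O.
Implicit hydrogens by atom environment:
  3 × C (aromatic): 1 H each → 3
  3 × C (aromatic): no H
  1 × C: no H
  1 × Cl: no H
  1 × N (charge +1): 3 H
  1 × N: 1 H
  1 × O: 1 H
  1 × O: no H
  Total hydrogens = 8.
Net charge +1.
Molecular formula: C7H8ClN2O2+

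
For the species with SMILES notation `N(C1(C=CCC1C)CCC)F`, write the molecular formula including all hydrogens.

Heavy atoms from the SMILES: 9 C, 1 F, 1 N.
Implicit hydrogens by atom environment:
  3 × C: 2 H each → 6
  3 × C: 1 H each → 3
  2 × C: 3 H each → 6
  1 × C: no H
  1 × F: no H
  1 × N: 1 H
  Total hydrogens = 16.
Molecular formula: C9H16FN

C9H16FN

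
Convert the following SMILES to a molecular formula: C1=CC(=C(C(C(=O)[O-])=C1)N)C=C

Heavy atoms from the SMILES: 9 C, 1 N, 2 O.
Implicit hydrogens by atom environment:
  3 × C (aromatic): 1 H each → 3
  3 × C (aromatic): no H
  1 × C: 2 H
  1 × C: 1 H
  1 × C: no H
  1 × N: 2 H
  1 × O: no H
  1 × O (charge -1): no H
  Total hydrogens = 8.
Net charge -1.
Molecular formula: C9H8NO2-

C9H8NO2-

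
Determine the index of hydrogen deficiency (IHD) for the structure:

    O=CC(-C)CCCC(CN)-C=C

Molecular formula from the SMILES: C10H19NO.
DoU = (2C + 2 + N − H − X)/2 = (2·10 + 2 + 1 − 19 − 0)/2 = 4/2 = 2.
(Structurally: 0 ring(s) + 2 π bond(s) = 2.)

2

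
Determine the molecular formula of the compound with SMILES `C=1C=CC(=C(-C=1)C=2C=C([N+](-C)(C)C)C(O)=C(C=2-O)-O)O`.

Heavy atoms from the SMILES: 15 C, 1 N, 4 O.
Implicit hydrogens by atom environment:
  7 × C (aromatic): no H
  5 × C (aromatic): 1 H each → 5
  4 × O: 1 H each → 4
  3 × C: 3 H each → 9
  1 × N (charge +1): no H
  Total hydrogens = 18.
Net charge +1.
Molecular formula: C15H18NO4+

C15H18NO4+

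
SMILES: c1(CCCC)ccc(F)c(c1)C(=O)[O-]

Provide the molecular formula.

Heavy atoms from the SMILES: 11 C, 1 F, 2 O.
Implicit hydrogens by atom environment:
  3 × C: 2 H each → 6
  3 × C (aromatic): 1 H each → 3
  3 × C (aromatic): no H
  1 × C: 3 H
  1 × C: no H
  1 × F: no H
  1 × O: no H
  1 × O (charge -1): no H
  Total hydrogens = 12.
Net charge -1.
Molecular formula: C11H12FO2-

C11H12FO2-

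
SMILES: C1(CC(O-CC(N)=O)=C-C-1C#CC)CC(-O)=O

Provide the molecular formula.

C12H15NO4

Heavy atoms from the SMILES: 12 C, 1 N, 4 O.
Implicit hydrogens by atom environment:
  5 × C: no H
  3 × C: 2 H each → 6
  3 × C: 1 H each → 3
  3 × O: no H
  1 × C: 3 H
  1 × N: 2 H
  1 × O: 1 H
  Total hydrogens = 15.
Molecular formula: C12H15NO4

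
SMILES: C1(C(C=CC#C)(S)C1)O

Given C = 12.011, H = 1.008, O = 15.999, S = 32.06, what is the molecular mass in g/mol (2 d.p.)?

140.20

Molecular formula: C7H8OS.
M = 7×12.011 + 8×1.008 + 1×15.999 + 1×32.06 = 140.20 g/mol.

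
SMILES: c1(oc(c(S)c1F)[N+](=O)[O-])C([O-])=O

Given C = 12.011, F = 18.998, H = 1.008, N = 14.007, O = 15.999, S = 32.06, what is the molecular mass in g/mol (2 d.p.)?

Molecular formula: C5HFNO5S-.
M = 5×12.011 + 1×18.998 + 1×1.008 + 1×14.007 + 5×15.999 + 1×32.06 = 206.12 g/mol.

206.12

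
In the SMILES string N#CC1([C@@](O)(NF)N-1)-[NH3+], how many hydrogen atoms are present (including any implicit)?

Hydrogens are implicit in SMILES; fill each atom to its normal valence:
  3 × C: no H
  2 × N: 1 H each → 2
  1 × F: no H
  1 × N (charge +1): 3 H
  1 × N: no H
  1 × O: 1 H
  Total hydrogens = 6.

6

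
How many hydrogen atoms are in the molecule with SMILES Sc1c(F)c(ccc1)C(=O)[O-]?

4

Hydrogens are implicit in SMILES; fill each atom to its normal valence:
  3 × C (aromatic): 1 H each → 3
  3 × C (aromatic): no H
  1 × C: no H
  1 × F: no H
  1 × O: no H
  1 × O (charge -1): no H
  1 × S: 1 H
  Total hydrogens = 4.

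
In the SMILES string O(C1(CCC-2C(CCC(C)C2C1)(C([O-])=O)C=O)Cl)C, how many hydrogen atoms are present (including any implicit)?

20

Hydrogens are implicit in SMILES; fill each atom to its normal valence:
  5 × C: 2 H each → 10
  4 × C: 1 H each → 4
  3 × C: no H
  3 × O: no H
  2 × C: 3 H each → 6
  1 × Cl: no H
  1 × O (charge -1): no H
  Total hydrogens = 20.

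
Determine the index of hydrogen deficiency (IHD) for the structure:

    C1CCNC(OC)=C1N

2

Molecular formula from the SMILES: C6H12N2O.
DoU = (2C + 2 + N − H − X)/2 = (2·6 + 2 + 2 − 12 − 0)/2 = 4/2 = 2.
(Structurally: 1 ring(s) + 1 π bond(s) = 2.)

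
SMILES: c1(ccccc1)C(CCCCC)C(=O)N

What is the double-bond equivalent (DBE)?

5

Molecular formula from the SMILES: C13H19NO.
DoU = (2C + 2 + N − H − X)/2 = (2·13 + 2 + 1 − 19 − 0)/2 = 10/2 = 5.
(Structurally: 1 ring(s) + 4 π bond(s) = 5.)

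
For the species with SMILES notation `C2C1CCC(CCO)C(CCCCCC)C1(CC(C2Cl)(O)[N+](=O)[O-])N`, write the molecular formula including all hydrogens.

C18H33ClN2O4

Heavy atoms from the SMILES: 18 C, 1 Cl, 2 N, 4 O.
Implicit hydrogens by atom environment:
  11 × C: 2 H each → 22
  4 × C: 1 H each → 4
  2 × C: no H
  2 × O: 1 H each → 2
  1 × C: 3 H
  1 × Cl: no H
  1 × N: 2 H
  1 × N (charge +1): no H
  1 × O: no H
  1 × O (charge -1): no H
  Total hydrogens = 33.
Molecular formula: C18H33ClN2O4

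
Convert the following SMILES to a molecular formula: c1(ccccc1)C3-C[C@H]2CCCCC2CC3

C16H22

Heavy atoms from the SMILES: 16 C.
Implicit hydrogens by atom environment:
  7 × C: 2 H each → 14
  5 × C (aromatic): 1 H each → 5
  3 × C: 1 H each → 3
  1 × C (aromatic): no H
  Total hydrogens = 22.
Molecular formula: C16H22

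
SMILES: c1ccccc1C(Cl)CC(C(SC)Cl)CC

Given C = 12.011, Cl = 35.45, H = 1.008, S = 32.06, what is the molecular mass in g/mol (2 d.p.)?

Molecular formula: C13H18Cl2S.
M = 13×12.011 + 2×35.45 + 18×1.008 + 1×32.06 = 277.25 g/mol.

277.25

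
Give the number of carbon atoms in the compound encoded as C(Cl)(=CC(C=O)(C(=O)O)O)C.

6

The symbol for carbon appears 6 times in the SMILES. (Cl is a single chlorine, not C + l.)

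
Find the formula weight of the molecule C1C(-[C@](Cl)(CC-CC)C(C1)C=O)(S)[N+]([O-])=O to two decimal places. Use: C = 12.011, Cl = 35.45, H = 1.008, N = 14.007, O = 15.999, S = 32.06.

265.75

Molecular formula: C10H16ClNO3S.
M = 10×12.011 + 1×35.45 + 16×1.008 + 1×14.007 + 3×15.999 + 1×32.06 = 265.75 g/mol.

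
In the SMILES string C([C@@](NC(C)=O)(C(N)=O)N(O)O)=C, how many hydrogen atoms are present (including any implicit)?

Hydrogens are implicit in SMILES; fill each atom to its normal valence:
  3 × C: no H
  2 × O: 1 H each → 2
  2 × O: no H
  1 × C: 3 H
  1 × C: 2 H
  1 × C: 1 H
  1 × N: 2 H
  1 × N: 1 H
  1 × N: no H
  Total hydrogens = 11.

11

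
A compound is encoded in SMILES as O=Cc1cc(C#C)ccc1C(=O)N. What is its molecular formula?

Heavy atoms from the SMILES: 10 C, 1 N, 2 O.
Implicit hydrogens by atom environment:
  3 × C (aromatic): 1 H each → 3
  3 × C (aromatic): no H
  2 × C: 1 H each → 2
  2 × C: no H
  2 × O: no H
  1 × N: 2 H
  Total hydrogens = 7.
Molecular formula: C10H7NO2

C10H7NO2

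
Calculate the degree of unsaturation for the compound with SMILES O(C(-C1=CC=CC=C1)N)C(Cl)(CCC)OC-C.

4

Molecular formula from the SMILES: C13H20ClNO2.
DoU = (2C + 2 + N − H − X)/2 = (2·13 + 2 + 1 − 20 − 1)/2 = 8/2 = 4.
(Structurally: 1 ring(s) + 3 π bond(s) = 4.)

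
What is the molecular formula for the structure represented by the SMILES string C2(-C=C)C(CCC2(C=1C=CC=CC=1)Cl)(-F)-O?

Heavy atoms from the SMILES: 13 C, 1 Cl, 1 F, 1 O.
Implicit hydrogens by atom environment:
  5 × C (aromatic): 1 H each → 5
  3 × C: 2 H each → 6
  2 × C: 1 H each → 2
  2 × C: no H
  1 × C (aromatic): no H
  1 × Cl: no H
  1 × F: no H
  1 × O: 1 H
  Total hydrogens = 14.
Molecular formula: C13H14ClFO

C13H14ClFO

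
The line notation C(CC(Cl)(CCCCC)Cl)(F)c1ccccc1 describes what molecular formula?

Heavy atoms from the SMILES: 14 C, 2 Cl, 1 F.
Implicit hydrogens by atom environment:
  5 × C: 2 H each → 10
  5 × C (aromatic): 1 H each → 5
  2 × Cl: no H
  1 × C: 3 H
  1 × C: 1 H
  1 × C: no H
  1 × C (aromatic): no H
  1 × F: no H
  Total hydrogens = 19.
Molecular formula: C14H19Cl2F

C14H19Cl2F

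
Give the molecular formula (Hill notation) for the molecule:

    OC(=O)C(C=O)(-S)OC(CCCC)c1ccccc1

Heavy atoms from the SMILES: 14 C, 4 O, 1 S.
Implicit hydrogens by atom environment:
  5 × C (aromatic): 1 H each → 5
  3 × C: 2 H each → 6
  3 × O: no H
  2 × C: 1 H each → 2
  2 × C: no H
  1 × C: 3 H
  1 × C (aromatic): no H
  1 × O: 1 H
  1 × S: 1 H
  Total hydrogens = 18.
Molecular formula: C14H18O4S

C14H18O4S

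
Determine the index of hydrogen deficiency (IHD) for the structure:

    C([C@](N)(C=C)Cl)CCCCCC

1

Molecular formula from the SMILES: C10H20ClN.
DoU = (2C + 2 + N − H − X)/2 = (2·10 + 2 + 1 − 20 − 1)/2 = 2/2 = 1.
(Structurally: 0 ring(s) + 1 π bond(s) = 1.)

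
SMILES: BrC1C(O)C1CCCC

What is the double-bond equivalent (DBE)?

Molecular formula from the SMILES: C7H13BrO.
DoU = (2C + 2 + N − H − X)/2 = (2·7 + 2 + 0 − 13 − 1)/2 = 2/2 = 1.
(Structurally: 1 ring(s) + 0 π bond(s) = 1.)

1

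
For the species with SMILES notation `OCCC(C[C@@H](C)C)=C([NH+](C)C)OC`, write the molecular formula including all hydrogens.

C11H24NO2+

Heavy atoms from the SMILES: 11 C, 1 N, 2 O.
Implicit hydrogens by atom environment:
  5 × C: 3 H each → 15
  3 × C: 2 H each → 6
  2 × C: no H
  1 × C: 1 H
  1 × N (charge +1): 1 H
  1 × O: 1 H
  1 × O: no H
  Total hydrogens = 24.
Net charge +1.
Molecular formula: C11H24NO2+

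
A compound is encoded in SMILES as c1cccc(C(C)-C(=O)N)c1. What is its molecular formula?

C9H11NO

Heavy atoms from the SMILES: 9 C, 1 N, 1 O.
Implicit hydrogens by atom environment:
  5 × C (aromatic): 1 H each → 5
  1 × C: 3 H
  1 × C: 1 H
  1 × C (aromatic): no H
  1 × C: no H
  1 × N: 2 H
  1 × O: no H
  Total hydrogens = 11.
Molecular formula: C9H11NO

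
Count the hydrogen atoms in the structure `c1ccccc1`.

6

Hydrogens are implicit in SMILES; fill each atom to its normal valence:
  6 × C (aromatic): 1 H each → 6
  Total hydrogens = 6.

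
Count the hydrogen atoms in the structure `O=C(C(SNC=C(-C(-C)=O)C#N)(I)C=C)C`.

11

Hydrogens are implicit in SMILES; fill each atom to its normal valence:
  5 × C: no H
  2 × C: 3 H each → 6
  2 × C: 1 H each → 2
  2 × O: no H
  1 × C: 2 H
  1 × I: no H
  1 × N: 1 H
  1 × N: no H
  1 × S: no H
  Total hydrogens = 11.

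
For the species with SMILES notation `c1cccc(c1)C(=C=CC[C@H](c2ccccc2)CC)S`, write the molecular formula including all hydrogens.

C19H20S

Heavy atoms from the SMILES: 19 C, 1 S.
Implicit hydrogens by atom environment:
  10 × C (aromatic): 1 H each → 10
  2 × C: 2 H each → 4
  2 × C: 1 H each → 2
  2 × C: no H
  2 × C (aromatic): no H
  1 × C: 3 H
  1 × S: 1 H
  Total hydrogens = 20.
Molecular formula: C19H20S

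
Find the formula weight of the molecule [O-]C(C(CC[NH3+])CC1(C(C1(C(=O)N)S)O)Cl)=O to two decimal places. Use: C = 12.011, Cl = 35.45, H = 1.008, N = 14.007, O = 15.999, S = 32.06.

Molecular formula: C9H15ClN2O4S.
M = 9×12.011 + 1×35.45 + 15×1.008 + 2×14.007 + 4×15.999 + 1×32.06 = 282.74 g/mol.

282.74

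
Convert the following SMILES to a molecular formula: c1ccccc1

Heavy atoms from the SMILES: 6 C.
Implicit hydrogens by atom environment:
  6 × C (aromatic): 1 H each → 6
  Total hydrogens = 6.
Molecular formula: C6H6

C6H6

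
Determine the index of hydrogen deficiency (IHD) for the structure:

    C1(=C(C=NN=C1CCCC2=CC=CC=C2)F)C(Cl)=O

9

Molecular formula from the SMILES: C14H12ClFN2O.
DoU = (2C + 2 + N − H − X)/2 = (2·14 + 2 + 2 − 12 − 2)/2 = 18/2 = 9.
(Structurally: 2 ring(s) + 7 π bond(s) = 9.)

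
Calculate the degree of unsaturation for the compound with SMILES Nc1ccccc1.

Molecular formula from the SMILES: C6H7N.
DoU = (2C + 2 + N − H − X)/2 = (2·6 + 2 + 1 − 7 − 0)/2 = 8/2 = 4.
(Structurally: 1 ring(s) + 3 π bond(s) = 4.)

4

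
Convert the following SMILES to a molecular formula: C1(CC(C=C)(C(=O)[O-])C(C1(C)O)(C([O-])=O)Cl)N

[C10H12ClNO5]2-

Heavy atoms from the SMILES: 10 C, 1 Cl, 1 N, 5 O.
Implicit hydrogens by atom environment:
  5 × C: no H
  2 × C: 2 H each → 4
  2 × C: 1 H each → 2
  2 × O: no H
  2 × O (charge -1): no H
  1 × C: 3 H
  1 × Cl: no H
  1 × N: 2 H
  1 × O: 1 H
  Total hydrogens = 12.
Net charge -2.
Molecular formula: [C10H12ClNO5]2-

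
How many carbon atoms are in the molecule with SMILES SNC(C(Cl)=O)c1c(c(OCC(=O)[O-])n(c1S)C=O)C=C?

11

The symbol for carbon appears 11 times in the SMILES. Lowercase c denotes aromatic carbon and counts toward C.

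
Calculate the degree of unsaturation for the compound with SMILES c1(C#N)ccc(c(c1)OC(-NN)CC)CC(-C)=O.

Molecular formula from the SMILES: C13H17N3O2.
DoU = (2C + 2 + N − H − X)/2 = (2·13 + 2 + 3 − 17 − 0)/2 = 14/2 = 7.
(Structurally: 1 ring(s) + 6 π bond(s) = 7.)

7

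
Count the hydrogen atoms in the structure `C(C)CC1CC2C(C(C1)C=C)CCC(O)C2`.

26

Hydrogens are implicit in SMILES; fill each atom to its normal valence:
  8 × C: 2 H each → 16
  6 × C: 1 H each → 6
  1 × C: 3 H
  1 × O: 1 H
  Total hydrogens = 26.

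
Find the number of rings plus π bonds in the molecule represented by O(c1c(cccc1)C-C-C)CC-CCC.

4

Molecular formula from the SMILES: C14H22O.
DoU = (2C + 2 + N − H − X)/2 = (2·14 + 2 + 0 − 22 − 0)/2 = 8/2 = 4.
(Structurally: 1 ring(s) + 3 π bond(s) = 4.)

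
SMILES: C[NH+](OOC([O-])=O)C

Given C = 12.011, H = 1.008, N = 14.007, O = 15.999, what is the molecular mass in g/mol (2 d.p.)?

121.09

Molecular formula: C3H7NO4.
M = 3×12.011 + 7×1.008 + 1×14.007 + 4×15.999 = 121.09 g/mol.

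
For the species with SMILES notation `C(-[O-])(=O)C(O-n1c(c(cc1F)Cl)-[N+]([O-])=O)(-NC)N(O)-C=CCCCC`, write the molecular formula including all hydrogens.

Heavy atoms from the SMILES: 13 C, 1 Cl, 1 F, 4 N, 6 O.
Implicit hydrogens by atom environment:
  3 × C: 2 H each → 6
  3 × C (aromatic): no H
  3 × O: no H
  2 × C: 3 H each → 6
  2 × C: 1 H each → 2
  2 × C: no H
  2 × O (charge -1): no H
  1 × C (aromatic): 1 H
  1 × Cl: no H
  1 × F: no H
  1 × N: 1 H
  1 × N (aromatic): no H
  1 × N: no H
  1 × N (charge +1): no H
  1 × O: 1 H
  Total hydrogens = 17.
Net charge -1.
Molecular formula: C13H17ClFN4O6-

C13H17ClFN4O6-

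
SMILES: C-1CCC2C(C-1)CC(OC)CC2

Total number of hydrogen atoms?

Hydrogens are implicit in SMILES; fill each atom to its normal valence:
  7 × C: 2 H each → 14
  3 × C: 1 H each → 3
  1 × C: 3 H
  1 × O: no H
  Total hydrogens = 20.

20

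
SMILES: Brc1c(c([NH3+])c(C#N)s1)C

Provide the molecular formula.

Heavy atoms from the SMILES: 1 Br, 6 C, 2 N, 1 S.
Implicit hydrogens by atom environment:
  4 × C (aromatic): no H
  1 × Br: no H
  1 × C: 3 H
  1 × C: no H
  1 × N (charge +1): 3 H
  1 × N: no H
  1 × S (aromatic): no H
  Total hydrogens = 6.
Net charge +1.
Molecular formula: C6H6BrN2S+

C6H6BrN2S+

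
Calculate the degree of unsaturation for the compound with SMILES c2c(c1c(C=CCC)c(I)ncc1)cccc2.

9

Molecular formula from the SMILES: C15H14IN.
DoU = (2C + 2 + N − H − X)/2 = (2·15 + 2 + 1 − 14 − 1)/2 = 18/2 = 9.
(Structurally: 2 ring(s) + 7 π bond(s) = 9.)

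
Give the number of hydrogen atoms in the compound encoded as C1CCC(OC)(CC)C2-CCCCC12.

24

Hydrogens are implicit in SMILES; fill each atom to its normal valence:
  8 × C: 2 H each → 16
  2 × C: 3 H each → 6
  2 × C: 1 H each → 2
  1 × C: no H
  1 × O: no H
  Total hydrogens = 24.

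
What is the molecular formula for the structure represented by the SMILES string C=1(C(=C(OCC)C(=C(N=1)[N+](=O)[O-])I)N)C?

C8H10IN3O3

Heavy atoms from the SMILES: 8 C, 1 I, 3 N, 3 O.
Implicit hydrogens by atom environment:
  5 × C (aromatic): no H
  2 × C: 3 H each → 6
  2 × O: no H
  1 × C: 2 H
  1 × I: no H
  1 × N: 2 H
  1 × N (aromatic): no H
  1 × N (charge +1): no H
  1 × O (charge -1): no H
  Total hydrogens = 10.
Molecular formula: C8H10IN3O3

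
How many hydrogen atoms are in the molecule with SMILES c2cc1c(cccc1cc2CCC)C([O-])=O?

Hydrogens are implicit in SMILES; fill each atom to its normal valence:
  6 × C (aromatic): 1 H each → 6
  4 × C (aromatic): no H
  2 × C: 2 H each → 4
  1 × C: 3 H
  1 × C: no H
  1 × O: no H
  1 × O (charge -1): no H
  Total hydrogens = 13.

13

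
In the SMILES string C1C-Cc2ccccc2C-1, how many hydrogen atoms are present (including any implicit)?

12

Hydrogens are implicit in SMILES; fill each atom to its normal valence:
  4 × C: 2 H each → 8
  4 × C (aromatic): 1 H each → 4
  2 × C (aromatic): no H
  Total hydrogens = 12.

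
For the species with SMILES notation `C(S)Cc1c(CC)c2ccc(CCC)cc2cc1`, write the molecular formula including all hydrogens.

Heavy atoms from the SMILES: 17 C, 1 S.
Implicit hydrogens by atom environment:
  5 × C: 2 H each → 10
  5 × C (aromatic): 1 H each → 5
  5 × C (aromatic): no H
  2 × C: 3 H each → 6
  1 × S: 1 H
  Total hydrogens = 22.
Molecular formula: C17H22S

C17H22S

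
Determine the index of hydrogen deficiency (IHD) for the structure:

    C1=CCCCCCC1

Molecular formula from the SMILES: C8H14.
DoU = (2C + 2 + N − H − X)/2 = (2·8 + 2 + 0 − 14 − 0)/2 = 4/2 = 2.
(Structurally: 1 ring(s) + 1 π bond(s) = 2.)

2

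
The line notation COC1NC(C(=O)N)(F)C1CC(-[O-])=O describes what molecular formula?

C7H10FN2O4-

Heavy atoms from the SMILES: 7 C, 1 F, 2 N, 4 O.
Implicit hydrogens by atom environment:
  3 × C: no H
  3 × O: no H
  2 × C: 1 H each → 2
  1 × C: 3 H
  1 × C: 2 H
  1 × F: no H
  1 × N: 2 H
  1 × N: 1 H
  1 × O (charge -1): no H
  Total hydrogens = 10.
Net charge -1.
Molecular formula: C7H10FN2O4-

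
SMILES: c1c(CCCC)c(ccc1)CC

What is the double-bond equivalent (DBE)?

4

Molecular formula from the SMILES: C12H18.
DoU = (2C + 2 + N − H − X)/2 = (2·12 + 2 + 0 − 18 − 0)/2 = 8/2 = 4.
(Structurally: 1 ring(s) + 3 π bond(s) = 4.)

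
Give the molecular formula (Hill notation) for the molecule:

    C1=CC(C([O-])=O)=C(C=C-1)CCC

C10H11O2-

Heavy atoms from the SMILES: 10 C, 2 O.
Implicit hydrogens by atom environment:
  4 × C (aromatic): 1 H each → 4
  2 × C: 2 H each → 4
  2 × C (aromatic): no H
  1 × C: 3 H
  1 × C: no H
  1 × O: no H
  1 × O (charge -1): no H
  Total hydrogens = 11.
Net charge -1.
Molecular formula: C10H11O2-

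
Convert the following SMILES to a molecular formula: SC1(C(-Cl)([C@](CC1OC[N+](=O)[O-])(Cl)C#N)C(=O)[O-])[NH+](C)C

Heavy atoms from the SMILES: 10 C, 2 Cl, 3 N, 5 O, 1 S.
Implicit hydrogens by atom environment:
  5 × C: no H
  3 × O: no H
  2 × C: 3 H each → 6
  2 × C: 2 H each → 4
  2 × Cl: no H
  2 × O (charge -1): no H
  1 × C: 1 H
  1 × N (charge +1): 1 H
  1 × N: no H
  1 × N (charge +1): no H
  1 × S: 1 H
  Total hydrogens = 13.
Molecular formula: C10H13Cl2N3O5S

C10H13Cl2N3O5S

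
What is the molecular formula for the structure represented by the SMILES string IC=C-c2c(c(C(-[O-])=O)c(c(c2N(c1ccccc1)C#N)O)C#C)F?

C18H9FIN2O3-

Heavy atoms from the SMILES: 18 C, 1 F, 1 I, 2 N, 3 O.
Implicit hydrogens by atom environment:
  7 × C (aromatic): no H
  5 × C (aromatic): 1 H each → 5
  3 × C: 1 H each → 3
  3 × C: no H
  2 × N: no H
  1 × F: no H
  1 × I: no H
  1 × O: 1 H
  1 × O: no H
  1 × O (charge -1): no H
  Total hydrogens = 9.
Net charge -1.
Molecular formula: C18H9FIN2O3-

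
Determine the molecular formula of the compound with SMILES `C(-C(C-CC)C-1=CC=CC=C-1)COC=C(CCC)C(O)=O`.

Heavy atoms from the SMILES: 18 C, 3 O.
Implicit hydrogens by atom environment:
  6 × C: 2 H each → 12
  5 × C (aromatic): 1 H each → 5
  2 × C: 3 H each → 6
  2 × C: 1 H each → 2
  2 × C: no H
  2 × O: no H
  1 × C (aromatic): no H
  1 × O: 1 H
  Total hydrogens = 26.
Molecular formula: C18H26O3

C18H26O3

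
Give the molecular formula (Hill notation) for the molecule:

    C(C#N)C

Heavy atoms from the SMILES: 3 C, 1 N.
Implicit hydrogens by atom environment:
  1 × C: 3 H
  1 × C: 2 H
  1 × C: no H
  1 × N: no H
  Total hydrogens = 5.
Molecular formula: C3H5N

C3H5N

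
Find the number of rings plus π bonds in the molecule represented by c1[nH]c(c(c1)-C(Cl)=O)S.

4

Molecular formula from the SMILES: C5H4ClNOS.
DoU = (2C + 2 + N − H − X)/2 = (2·5 + 2 + 1 − 4 − 1)/2 = 8/2 = 4.
(Structurally: 1 ring(s) + 3 π bond(s) = 4.)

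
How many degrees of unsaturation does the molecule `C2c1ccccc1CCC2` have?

5

Molecular formula from the SMILES: C10H12.
DoU = (2C + 2 + N − H − X)/2 = (2·10 + 2 + 0 − 12 − 0)/2 = 10/2 = 5.
(Structurally: 2 ring(s) + 3 π bond(s) = 5.)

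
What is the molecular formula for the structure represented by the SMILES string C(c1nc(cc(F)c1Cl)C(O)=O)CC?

C9H9ClFNO2

Heavy atoms from the SMILES: 9 C, 1 Cl, 1 F, 1 N, 2 O.
Implicit hydrogens by atom environment:
  4 × C (aromatic): no H
  2 × C: 2 H each → 4
  1 × C: 3 H
  1 × C (aromatic): 1 H
  1 × C: no H
  1 × Cl: no H
  1 × F: no H
  1 × N (aromatic): no H
  1 × O: 1 H
  1 × O: no H
  Total hydrogens = 9.
Molecular formula: C9H9ClFNO2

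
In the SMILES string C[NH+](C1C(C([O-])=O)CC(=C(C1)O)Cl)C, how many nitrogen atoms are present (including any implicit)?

1

The symbol for nitrogen appears 1 time in the SMILES.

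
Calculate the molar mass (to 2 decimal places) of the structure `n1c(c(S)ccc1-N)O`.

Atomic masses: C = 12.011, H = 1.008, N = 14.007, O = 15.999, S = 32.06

Molecular formula: C5H6N2OS.
M = 5×12.011 + 6×1.008 + 2×14.007 + 1×15.999 + 1×32.06 = 142.18 g/mol.

142.18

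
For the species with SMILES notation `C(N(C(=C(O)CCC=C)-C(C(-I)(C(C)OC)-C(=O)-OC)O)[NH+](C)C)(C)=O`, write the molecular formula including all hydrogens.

Heavy atoms from the SMILES: 17 C, 1 I, 2 N, 6 O.
Implicit hydrogens by atom environment:
  6 × C: 3 H each → 18
  5 × C: no H
  4 × O: no H
  3 × C: 2 H each → 6
  3 × C: 1 H each → 3
  2 × O: 1 H each → 2
  1 × I: no H
  1 × N (charge +1): 1 H
  1 × N: no H
  Total hydrogens = 30.
Net charge +1.
Molecular formula: C17H30IN2O6+

C17H30IN2O6+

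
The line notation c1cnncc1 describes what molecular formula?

Heavy atoms from the SMILES: 4 C, 2 N.
Implicit hydrogens by atom environment:
  4 × C (aromatic): 1 H each → 4
  2 × N (aromatic): no H
  Total hydrogens = 4.
Molecular formula: C4H4N2

C4H4N2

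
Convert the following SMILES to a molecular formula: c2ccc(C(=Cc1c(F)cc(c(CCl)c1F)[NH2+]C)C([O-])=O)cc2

Heavy atoms from the SMILES: 17 C, 1 Cl, 2 F, 1 N, 2 O.
Implicit hydrogens by atom environment:
  6 × C (aromatic): 1 H each → 6
  6 × C (aromatic): no H
  2 × C: no H
  2 × F: no H
  1 × C: 3 H
  1 × C: 2 H
  1 × C: 1 H
  1 × Cl: no H
  1 × N (charge +1): 2 H
  1 × O: no H
  1 × O (charge -1): no H
  Total hydrogens = 14.
Molecular formula: C17H14ClF2NO2

C17H14ClF2NO2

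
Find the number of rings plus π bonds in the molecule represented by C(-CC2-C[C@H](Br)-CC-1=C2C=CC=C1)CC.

5

Molecular formula from the SMILES: C14H19Br.
DoU = (2C + 2 + N − H − X)/2 = (2·14 + 2 + 0 − 19 − 1)/2 = 10/2 = 5.
(Structurally: 2 ring(s) + 3 π bond(s) = 5.)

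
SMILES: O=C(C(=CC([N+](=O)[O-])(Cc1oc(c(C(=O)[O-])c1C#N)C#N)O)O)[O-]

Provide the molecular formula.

[C12H5N3O9]2-

Heavy atoms from the SMILES: 12 C, 3 N, 9 O.
Implicit hydrogens by atom environment:
  6 × C: no H
  4 × C (aromatic): no H
  3 × O: no H
  3 × O (charge -1): no H
  2 × N: no H
  2 × O: 1 H each → 2
  1 × C: 2 H
  1 × C: 1 H
  1 × N (charge +1): no H
  1 × O (aromatic): no H
  Total hydrogens = 5.
Net charge -2.
Molecular formula: [C12H5N3O9]2-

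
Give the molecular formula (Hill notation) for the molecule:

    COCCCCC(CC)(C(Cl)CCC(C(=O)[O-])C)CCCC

Heavy atoms from the SMILES: 18 C, 1 Cl, 3 O.
Implicit hydrogens by atom environment:
  10 × C: 2 H each → 20
  4 × C: 3 H each → 12
  2 × C: 1 H each → 2
  2 × C: no H
  2 × O: no H
  1 × Cl: no H
  1 × O (charge -1): no H
  Total hydrogens = 34.
Net charge -1.
Molecular formula: C18H34ClO3-

C18H34ClO3-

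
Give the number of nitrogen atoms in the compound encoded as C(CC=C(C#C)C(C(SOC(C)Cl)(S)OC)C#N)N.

2

The symbol for nitrogen appears 2 times in the SMILES.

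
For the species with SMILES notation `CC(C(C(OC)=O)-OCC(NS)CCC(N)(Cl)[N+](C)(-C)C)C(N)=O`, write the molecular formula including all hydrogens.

Heavy atoms from the SMILES: 14 C, 1 Cl, 4 N, 4 O, 1 S.
Implicit hydrogens by atom environment:
  5 × C: 3 H each → 15
  4 × O: no H
  3 × C: 2 H each → 6
  3 × C: 1 H each → 3
  3 × C: no H
  2 × N: 2 H each → 4
  1 × Cl: no H
  1 × N: 1 H
  1 × N (charge +1): no H
  1 × S: 1 H
  Total hydrogens = 30.
Net charge +1.
Molecular formula: C14H30ClN4O4S+

C14H30ClN4O4S+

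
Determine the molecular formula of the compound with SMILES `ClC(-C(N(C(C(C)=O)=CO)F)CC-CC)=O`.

Heavy atoms from the SMILES: 10 C, 1 Cl, 1 F, 1 N, 3 O.
Implicit hydrogens by atom environment:
  3 × C: 2 H each → 6
  3 × C: no H
  2 × C: 3 H each → 6
  2 × C: 1 H each → 2
  2 × O: no H
  1 × Cl: no H
  1 × F: no H
  1 × N: no H
  1 × O: 1 H
  Total hydrogens = 15.
Molecular formula: C10H15ClFNO3

C10H15ClFNO3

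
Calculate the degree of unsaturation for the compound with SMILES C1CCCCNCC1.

Molecular formula from the SMILES: C7H15N.
DoU = (2C + 2 + N − H − X)/2 = (2·7 + 2 + 1 − 15 − 0)/2 = 2/2 = 1.
(Structurally: 1 ring(s) + 0 π bond(s) = 1.)

1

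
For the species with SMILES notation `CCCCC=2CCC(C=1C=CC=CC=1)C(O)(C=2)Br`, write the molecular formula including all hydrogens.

C16H21BrO

Heavy atoms from the SMILES: 1 Br, 16 C, 1 O.
Implicit hydrogens by atom environment:
  5 × C: 2 H each → 10
  5 × C (aromatic): 1 H each → 5
  2 × C: 1 H each → 2
  2 × C: no H
  1 × Br: no H
  1 × C: 3 H
  1 × C (aromatic): no H
  1 × O: 1 H
  Total hydrogens = 21.
Molecular formula: C16H21BrO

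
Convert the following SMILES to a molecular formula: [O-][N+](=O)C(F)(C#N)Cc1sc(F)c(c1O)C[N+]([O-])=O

C8H5F2N3O5S

Heavy atoms from the SMILES: 8 C, 2 F, 3 N, 5 O, 1 S.
Implicit hydrogens by atom environment:
  4 × C (aromatic): no H
  2 × C: 2 H each → 4
  2 × C: no H
  2 × F: no H
  2 × N (charge +1): no H
  2 × O: no H
  2 × O (charge -1): no H
  1 × N: no H
  1 × O: 1 H
  1 × S (aromatic): no H
  Total hydrogens = 5.
Molecular formula: C8H5F2N3O5S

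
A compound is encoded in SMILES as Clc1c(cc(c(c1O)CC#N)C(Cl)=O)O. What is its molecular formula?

Heavy atoms from the SMILES: 9 C, 2 Cl, 1 N, 3 O.
Implicit hydrogens by atom environment:
  5 × C (aromatic): no H
  2 × C: no H
  2 × Cl: no H
  2 × O: 1 H each → 2
  1 × C: 2 H
  1 × C (aromatic): 1 H
  1 × N: no H
  1 × O: no H
  Total hydrogens = 5.
Molecular formula: C9H5Cl2NO3

C9H5Cl2NO3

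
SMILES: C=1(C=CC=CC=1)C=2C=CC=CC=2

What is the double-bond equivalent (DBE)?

8

Molecular formula from the SMILES: C12H10.
DoU = (2C + 2 + N − H − X)/2 = (2·12 + 2 + 0 − 10 − 0)/2 = 16/2 = 8.
(Structurally: 2 ring(s) + 6 π bond(s) = 8.)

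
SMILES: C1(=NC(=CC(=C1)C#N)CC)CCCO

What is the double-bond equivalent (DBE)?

6

Molecular formula from the SMILES: C11H14N2O.
DoU = (2C + 2 + N − H − X)/2 = (2·11 + 2 + 2 − 14 − 0)/2 = 12/2 = 6.
(Structurally: 1 ring(s) + 5 π bond(s) = 6.)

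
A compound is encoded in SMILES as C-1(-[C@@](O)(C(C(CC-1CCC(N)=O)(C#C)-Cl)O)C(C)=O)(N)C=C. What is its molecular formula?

C15H21ClN2O4

Heavy atoms from the SMILES: 15 C, 1 Cl, 2 N, 4 O.
Implicit hydrogens by atom environment:
  6 × C: no H
  4 × C: 2 H each → 8
  4 × C: 1 H each → 4
  2 × N: 2 H each → 4
  2 × O: 1 H each → 2
  2 × O: no H
  1 × C: 3 H
  1 × Cl: no H
  Total hydrogens = 21.
Molecular formula: C15H21ClN2O4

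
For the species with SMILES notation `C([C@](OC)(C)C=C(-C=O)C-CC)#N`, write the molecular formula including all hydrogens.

Heavy atoms from the SMILES: 10 C, 1 N, 2 O.
Implicit hydrogens by atom environment:
  3 × C: 3 H each → 9
  3 × C: no H
  2 × C: 2 H each → 4
  2 × C: 1 H each → 2
  2 × O: no H
  1 × N: no H
  Total hydrogens = 15.
Molecular formula: C10H15NO2

C10H15NO2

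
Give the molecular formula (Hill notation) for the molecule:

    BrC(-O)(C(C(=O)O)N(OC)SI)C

Heavy atoms from the SMILES: 1 Br, 5 C, 1 I, 1 N, 4 O, 1 S.
Implicit hydrogens by atom environment:
  2 × C: 3 H each → 6
  2 × C: no H
  2 × O: 1 H each → 2
  2 × O: no H
  1 × Br: no H
  1 × C: 1 H
  1 × I: no H
  1 × N: no H
  1 × S: no H
  Total hydrogens = 9.
Molecular formula: C5H9BrINO4S

C5H9BrINO4S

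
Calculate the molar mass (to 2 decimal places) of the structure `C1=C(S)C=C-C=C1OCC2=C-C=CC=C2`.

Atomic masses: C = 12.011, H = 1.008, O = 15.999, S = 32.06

216.30

Molecular formula: C13H12OS.
M = 13×12.011 + 12×1.008 + 1×15.999 + 1×32.06 = 216.30 g/mol.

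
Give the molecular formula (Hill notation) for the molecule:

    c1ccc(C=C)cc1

Heavy atoms from the SMILES: 8 C.
Implicit hydrogens by atom environment:
  5 × C (aromatic): 1 H each → 5
  1 × C: 2 H
  1 × C: 1 H
  1 × C (aromatic): no H
  Total hydrogens = 8.
Molecular formula: C8H8

C8H8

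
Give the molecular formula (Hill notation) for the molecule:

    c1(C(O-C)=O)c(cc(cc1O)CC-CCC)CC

C15H22O3

Heavy atoms from the SMILES: 15 C, 3 O.
Implicit hydrogens by atom environment:
  5 × C: 2 H each → 10
  4 × C (aromatic): no H
  3 × C: 3 H each → 9
  2 × C (aromatic): 1 H each → 2
  2 × O: no H
  1 × C: no H
  1 × O: 1 H
  Total hydrogens = 22.
Molecular formula: C15H22O3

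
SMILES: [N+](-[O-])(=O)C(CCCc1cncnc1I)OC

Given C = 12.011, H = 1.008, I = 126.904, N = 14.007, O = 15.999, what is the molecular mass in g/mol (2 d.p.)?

337.12

Molecular formula: C9H12IN3O3.
M = 9×12.011 + 12×1.008 + 1×126.904 + 3×14.007 + 3×15.999 = 337.12 g/mol.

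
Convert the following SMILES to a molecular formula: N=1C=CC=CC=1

C5H5N

Heavy atoms from the SMILES: 5 C, 1 N.
Implicit hydrogens by atom environment:
  5 × C (aromatic): 1 H each → 5
  1 × N (aromatic): no H
  Total hydrogens = 5.
Molecular formula: C5H5N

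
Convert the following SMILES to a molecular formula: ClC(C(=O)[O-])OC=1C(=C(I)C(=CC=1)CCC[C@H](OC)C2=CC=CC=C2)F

Heavy atoms from the SMILES: 19 C, 1 Cl, 1 F, 1 I, 4 O.
Implicit hydrogens by atom environment:
  7 × C (aromatic): 1 H each → 7
  5 × C (aromatic): no H
  3 × C: 2 H each → 6
  3 × O: no H
  2 × C: 1 H each → 2
  1 × C: 3 H
  1 × C: no H
  1 × Cl: no H
  1 × F: no H
  1 × I: no H
  1 × O (charge -1): no H
  Total hydrogens = 18.
Net charge -1.
Molecular formula: C19H18ClFIO4-

C19H18ClFIO4-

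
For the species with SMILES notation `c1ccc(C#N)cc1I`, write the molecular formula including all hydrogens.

Heavy atoms from the SMILES: 7 C, 1 I, 1 N.
Implicit hydrogens by atom environment:
  4 × C (aromatic): 1 H each → 4
  2 × C (aromatic): no H
  1 × C: no H
  1 × I: no H
  1 × N: no H
  Total hydrogens = 4.
Molecular formula: C7H4IN

C7H4IN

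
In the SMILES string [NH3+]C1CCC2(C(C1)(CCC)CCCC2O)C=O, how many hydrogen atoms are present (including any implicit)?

26

Hydrogens are implicit in SMILES; fill each atom to its normal valence:
  8 × C: 2 H each → 16
  3 × C: 1 H each → 3
  2 × C: no H
  1 × C: 3 H
  1 × N (charge +1): 3 H
  1 × O: 1 H
  1 × O: no H
  Total hydrogens = 26.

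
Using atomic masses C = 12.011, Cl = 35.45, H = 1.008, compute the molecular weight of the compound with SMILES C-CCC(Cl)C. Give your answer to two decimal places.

106.59

Molecular formula: C5H11Cl.
M = 5×12.011 + 1×35.45 + 11×1.008 = 106.59 g/mol.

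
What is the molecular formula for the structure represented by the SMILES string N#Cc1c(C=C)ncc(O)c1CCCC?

C12H14N2O

Heavy atoms from the SMILES: 12 C, 2 N, 1 O.
Implicit hydrogens by atom environment:
  4 × C: 2 H each → 8
  4 × C (aromatic): no H
  1 × C: 3 H
  1 × C (aromatic): 1 H
  1 × C: 1 H
  1 × C: no H
  1 × N (aromatic): no H
  1 × N: no H
  1 × O: 1 H
  Total hydrogens = 14.
Molecular formula: C12H14N2O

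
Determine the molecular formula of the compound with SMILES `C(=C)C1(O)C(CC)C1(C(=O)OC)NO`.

C9H15NO4

Heavy atoms from the SMILES: 9 C, 1 N, 4 O.
Implicit hydrogens by atom environment:
  3 × C: no H
  2 × C: 3 H each → 6
  2 × C: 2 H each → 4
  2 × C: 1 H each → 2
  2 × O: 1 H each → 2
  2 × O: no H
  1 × N: 1 H
  Total hydrogens = 15.
Molecular formula: C9H15NO4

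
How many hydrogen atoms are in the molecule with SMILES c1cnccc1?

5

Hydrogens are implicit in SMILES; fill each atom to its normal valence:
  5 × C (aromatic): 1 H each → 5
  1 × N (aromatic): no H
  Total hydrogens = 5.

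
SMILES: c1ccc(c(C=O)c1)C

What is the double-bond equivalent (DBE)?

5

Molecular formula from the SMILES: C8H8O.
DoU = (2C + 2 + N − H − X)/2 = (2·8 + 2 + 0 − 8 − 0)/2 = 10/2 = 5.
(Structurally: 1 ring(s) + 4 π bond(s) = 5.)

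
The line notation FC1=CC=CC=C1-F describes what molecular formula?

Heavy atoms from the SMILES: 6 C, 2 F.
Implicit hydrogens by atom environment:
  4 × C (aromatic): 1 H each → 4
  2 × C (aromatic): no H
  2 × F: no H
  Total hydrogens = 4.
Molecular formula: C6H4F2

C6H4F2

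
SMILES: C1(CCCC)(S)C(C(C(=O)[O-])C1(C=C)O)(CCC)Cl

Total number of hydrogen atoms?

Hydrogens are implicit in SMILES; fill each atom to its normal valence:
  6 × C: 2 H each → 12
  4 × C: no H
  2 × C: 3 H each → 6
  2 × C: 1 H each → 2
  1 × Cl: no H
  1 × O: 1 H
  1 × O: no H
  1 × O (charge -1): no H
  1 × S: 1 H
  Total hydrogens = 22.

22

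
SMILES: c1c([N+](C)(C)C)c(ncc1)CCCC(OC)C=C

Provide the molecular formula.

Heavy atoms from the SMILES: 15 C, 2 N, 1 O.
Implicit hydrogens by atom environment:
  4 × C: 3 H each → 12
  4 × C: 2 H each → 8
  3 × C (aromatic): 1 H each → 3
  2 × C: 1 H each → 2
  2 × C (aromatic): no H
  1 × N (aromatic): no H
  1 × N (charge +1): no H
  1 × O: no H
  Total hydrogens = 25.
Net charge +1.
Molecular formula: C15H25N2O+

C15H25N2O+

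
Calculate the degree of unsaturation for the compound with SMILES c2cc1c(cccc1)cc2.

Molecular formula from the SMILES: C10H8.
DoU = (2C + 2 + N − H − X)/2 = (2·10 + 2 + 0 − 8 − 0)/2 = 14/2 = 7.
(Structurally: 2 ring(s) + 5 π bond(s) = 7.)

7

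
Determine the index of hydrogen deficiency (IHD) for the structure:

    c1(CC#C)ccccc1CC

Molecular formula from the SMILES: C11H12.
DoU = (2C + 2 + N − H − X)/2 = (2·11 + 2 + 0 − 12 − 0)/2 = 12/2 = 6.
(Structurally: 1 ring(s) + 5 π bond(s) = 6.)

6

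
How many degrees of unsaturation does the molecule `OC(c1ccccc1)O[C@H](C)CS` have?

Molecular formula from the SMILES: C10H14O2S.
DoU = (2C + 2 + N − H − X)/2 = (2·10 + 2 + 0 − 14 − 0)/2 = 8/2 = 4.
(Structurally: 1 ring(s) + 3 π bond(s) = 4.)

4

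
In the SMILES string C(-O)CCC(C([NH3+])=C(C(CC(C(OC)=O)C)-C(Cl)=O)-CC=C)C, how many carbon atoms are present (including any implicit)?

17

The symbol for carbon appears 17 times in the SMILES. (Cl is a single chlorine, not C + l.)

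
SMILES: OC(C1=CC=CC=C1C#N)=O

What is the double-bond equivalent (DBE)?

Molecular formula from the SMILES: C8H5NO2.
DoU = (2C + 2 + N − H − X)/2 = (2·8 + 2 + 1 − 5 − 0)/2 = 14/2 = 7.
(Structurally: 1 ring(s) + 6 π bond(s) = 7.)

7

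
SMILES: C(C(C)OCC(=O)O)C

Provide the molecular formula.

Heavy atoms from the SMILES: 6 C, 3 O.
Implicit hydrogens by atom environment:
  2 × C: 3 H each → 6
  2 × C: 2 H each → 4
  2 × O: no H
  1 × C: 1 H
  1 × C: no H
  1 × O: 1 H
  Total hydrogens = 12.
Molecular formula: C6H12O3

C6H12O3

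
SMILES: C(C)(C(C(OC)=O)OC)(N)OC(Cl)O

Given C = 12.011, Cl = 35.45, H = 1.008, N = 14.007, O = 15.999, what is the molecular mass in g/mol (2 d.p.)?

227.64

Molecular formula: C7H14ClNO5.
M = 7×12.011 + 1×35.45 + 14×1.008 + 1×14.007 + 5×15.999 = 227.64 g/mol.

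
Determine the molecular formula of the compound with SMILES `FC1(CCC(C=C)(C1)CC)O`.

C9H15FO

Heavy atoms from the SMILES: 9 C, 1 F, 1 O.
Implicit hydrogens by atom environment:
  5 × C: 2 H each → 10
  2 × C: no H
  1 × C: 3 H
  1 × C: 1 H
  1 × F: no H
  1 × O: 1 H
  Total hydrogens = 15.
Molecular formula: C9H15FO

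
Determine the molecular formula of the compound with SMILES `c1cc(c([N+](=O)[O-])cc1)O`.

Heavy atoms from the SMILES: 6 C, 1 N, 3 O.
Implicit hydrogens by atom environment:
  4 × C (aromatic): 1 H each → 4
  2 × C (aromatic): no H
  1 × N (charge +1): no H
  1 × O: 1 H
  1 × O: no H
  1 × O (charge -1): no H
  Total hydrogens = 5.
Molecular formula: C6H5NO3

C6H5NO3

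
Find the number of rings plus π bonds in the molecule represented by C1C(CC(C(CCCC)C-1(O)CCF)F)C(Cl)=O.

Molecular formula from the SMILES: C13H21ClF2O2.
DoU = (2C + 2 + N − H − X)/2 = (2·13 + 2 + 0 − 21 − 3)/2 = 4/2 = 2.
(Structurally: 1 ring(s) + 1 π bond(s) = 2.)

2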